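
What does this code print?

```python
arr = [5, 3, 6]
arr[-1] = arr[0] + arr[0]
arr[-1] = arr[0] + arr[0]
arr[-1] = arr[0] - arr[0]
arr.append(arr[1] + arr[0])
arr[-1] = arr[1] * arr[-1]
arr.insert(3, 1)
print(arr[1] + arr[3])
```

arr[-1] = arr[0]+arr[0] = 5+5 = 10 → [5, 3, 10]
arr[-1] = arr[0]+arr[0] = 5+5 = 10 → [5, 3, 10]
arr[-1] = arr[0]-arr[0] = 5-5 = 0 → [5, 3, 0]
append arr[1]+arr[0] = 3+5 = 8 → [5, 3, 0, 8]
arr[-1] = arr[1]*arr[-1] = 3*8 = 24 → [5, 3, 0, 24]
insert 1 at 3 → [5, 3, 0, 1, 24]
arr[1]+arr[3] = 3+1 = 4

4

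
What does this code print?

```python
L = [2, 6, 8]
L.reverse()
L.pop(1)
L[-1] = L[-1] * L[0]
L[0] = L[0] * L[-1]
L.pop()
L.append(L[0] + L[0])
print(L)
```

reverse → [8, 6, 2]
pop(1) removes 6 → [8, 2]
L[-1] = L[-1]*L[0] = 2*8 = 16 → [8, 16]
L[0] = L[0]*L[-1] = 8*16 = 128 → [128, 16]
pop() removes 16 → [128]
append L[0]+L[0] = 128+128 = 256 → [128, 256]

[128, 256]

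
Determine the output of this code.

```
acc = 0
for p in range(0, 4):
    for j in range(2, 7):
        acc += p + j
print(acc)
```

110

p=0,j=2: acc = 0+2 = 2
p=0,j=3: acc = 2+3 = 5
p=0,j=4: acc = 5+4 = 9
p=0,j=5: acc = 9+5 = 14
p=0,j=6: acc = 14+6 = 20
p=1,j=2: acc = 20+3 = 23
p=1,j=3: acc = 23+4 = 27
p=1,j=4: acc = 27+5 = 32
p=1,j=5: acc = 32+6 = 38
p=1,j=6: acc = 38+7 = 45
p=2,j=2: acc = 45+4 = 49
p=2,j=3: acc = 49+5 = 54
p=2,j=4: acc = 54+6 = 60
p=2,j=5: acc = 60+7 = 67
p=2,j=6: acc = 67+8 = 75
p=3,j=2: acc = 75+5 = 80
p=3,j=3: acc = 80+6 = 86
p=3,j=4: acc = 86+7 = 93
p=3,j=5: acc = 93+8 = 101
p=3,j=6: acc = 101+9 = 110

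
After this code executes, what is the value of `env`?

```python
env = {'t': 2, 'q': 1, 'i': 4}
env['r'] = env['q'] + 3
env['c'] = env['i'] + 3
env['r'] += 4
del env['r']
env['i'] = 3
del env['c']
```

{'t': 2, 'q': 1, 'i': 3}

env['r'] = env['q']+3 = 4 → {'t': 2, 'q': 1, 'i': 4, 'r': 4}
env['c'] = env['i']+3 = 7 → {'t': 2, 'q': 1, 'i': 4, 'r': 4, 'c': 7}
env['r'] = 4+4 = 8 → {'t': 2, 'q': 1, 'i': 4, 'r': 8, 'c': 7}
del 'r' → {'t': 2, 'q': 1, 'i': 4, 'c': 7}
env['i'] = 3 → {'t': 2, 'q': 1, 'i': 3, 'c': 7}
del 'c' → {'t': 2, 'q': 1, 'i': 3}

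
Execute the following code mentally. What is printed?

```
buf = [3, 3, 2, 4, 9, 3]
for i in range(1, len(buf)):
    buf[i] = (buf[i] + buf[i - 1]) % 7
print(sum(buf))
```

i=1: buf[1] = (3+3)%7 = 6 → [3, 6, 2, 4, 9, 3]
i=2: buf[2] = (2+6)%7 = 1 → [3, 6, 1, 4, 9, 3]
i=3: buf[3] = (4+1)%7 = 5 → [3, 6, 1, 5, 9, 3]
i=4: buf[4] = (9+5)%7 = 0 → [3, 6, 1, 5, 0, 3]
i=5: buf[5] = (3+0)%7 = 3 → [3, 6, 1, 5, 0, 3]
sum = 18

18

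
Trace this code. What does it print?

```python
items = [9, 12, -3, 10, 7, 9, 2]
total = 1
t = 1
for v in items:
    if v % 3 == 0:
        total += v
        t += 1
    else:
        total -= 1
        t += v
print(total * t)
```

600

v=9: %3==0, total = 1+9 = 10; t=2
v=12: %3==0, total = 10+12 = 22; t=3
v=-3: %3==0, total = 22+(-3) = 19; t=4
v=10: not %3==0, total = 19-1 = 18; t=14
v=7: not %3==0, total = 18-1 = 17; t=21
v=9: %3==0, total = 17+9 = 26; t=22
v=2: not %3==0, total = 26-1 = 25; t=24
total*t = 25*24 = 600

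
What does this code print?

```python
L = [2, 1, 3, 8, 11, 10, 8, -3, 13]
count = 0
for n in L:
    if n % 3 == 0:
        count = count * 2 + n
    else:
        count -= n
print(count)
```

-96

n=2: not %3==0, count = 0-2 = -2
n=1: not %3==0, count = (-2)-1 = -3
n=3: %3==0, count = (-3)*2+3 = -3
n=8: not %3==0, count = (-3)-8 = -11
n=11: not %3==0, count = (-11)-11 = -22
n=10: not %3==0, count = (-22)-10 = -32
n=8: not %3==0, count = (-32)-8 = -40
n=-3: %3==0, count = (-40)*2+(-3) = -83
n=13: not %3==0, count = (-83)-13 = -96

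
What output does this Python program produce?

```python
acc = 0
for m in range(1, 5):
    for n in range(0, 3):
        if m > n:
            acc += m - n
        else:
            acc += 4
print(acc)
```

m=1,n=0: 1>0, acc = 0+1 = 1
m=1,n=1: not 1>1, acc = 1+4 = 5
m=1,n=2: not 1>2, acc = 5+4 = 9
m=2,n=0: 2>0, acc = 9+2 = 11
m=2,n=1: 2>1, acc = 11+1 = 12
m=2,n=2: not 2>2, acc = 12+4 = 16
m=3,n=0: 3>0, acc = 16+3 = 19
m=3,n=1: 3>1, acc = 19+2 = 21
m=3,n=2: 3>2, acc = 21+1 = 22
m=4,n=0: 4>0, acc = 22+4 = 26
m=4,n=1: 4>1, acc = 26+3 = 29
m=4,n=2: 4>2, acc = 29+2 = 31

31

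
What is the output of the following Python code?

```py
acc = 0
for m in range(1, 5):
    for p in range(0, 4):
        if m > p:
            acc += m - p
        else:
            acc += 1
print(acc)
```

26

m=1,p=0: 1>0, acc = 0+1 = 1
m=1,p=1: not 1>1, acc = 1+1 = 2
m=1,p=2: not 1>2, acc = 2+1 = 3
m=1,p=3: not 1>3, acc = 3+1 = 4
m=2,p=0: 2>0, acc = 4+2 = 6
m=2,p=1: 2>1, acc = 6+1 = 7
m=2,p=2: not 2>2, acc = 7+1 = 8
m=2,p=3: not 2>3, acc = 8+1 = 9
m=3,p=0: 3>0, acc = 9+3 = 12
m=3,p=1: 3>1, acc = 12+2 = 14
m=3,p=2: 3>2, acc = 14+1 = 15
m=3,p=3: not 3>3, acc = 15+1 = 16
m=4,p=0: 4>0, acc = 16+4 = 20
m=4,p=1: 4>1, acc = 20+3 = 23
m=4,p=2: 4>2, acc = 23+2 = 25
m=4,p=3: 4>3, acc = 25+1 = 26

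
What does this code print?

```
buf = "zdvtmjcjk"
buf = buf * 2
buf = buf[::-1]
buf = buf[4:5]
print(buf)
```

repeat ×2 → 'zdvtmjcjkzdvtmjcjk'
reverse → 'kjcjmtvdzkjcjmtvdz'
slice [4:5] → 'm'

m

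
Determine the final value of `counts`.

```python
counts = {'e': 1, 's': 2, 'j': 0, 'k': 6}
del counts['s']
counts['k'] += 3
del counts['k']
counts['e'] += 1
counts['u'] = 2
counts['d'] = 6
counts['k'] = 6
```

{'e': 2, 'j': 0, 'u': 2, 'd': 6, 'k': 6}

del 's' → {'e': 1, 'j': 0, 'k': 6}
counts['k'] = 6+3 = 9 → {'e': 1, 'j': 0, 'k': 9}
del 'k' → {'e': 1, 'j': 0}
counts['e'] = 1+1 = 2 → {'e': 2, 'j': 0}
counts['u'] = 2 → {'e': 2, 'j': 0, 'u': 2}
counts['d'] = 6 → {'e': 2, 'j': 0, 'u': 2, 'd': 6}
counts['k'] = 6 → {'e': 2, 'j': 0, 'u': 2, 'd': 6, 'k': 6}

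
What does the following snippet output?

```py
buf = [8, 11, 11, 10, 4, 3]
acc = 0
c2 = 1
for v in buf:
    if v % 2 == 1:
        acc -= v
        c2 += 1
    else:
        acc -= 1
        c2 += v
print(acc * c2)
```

v=8: not odd, acc = 0-1 = -1; c2=9
v=11: odd, acc = (-1)-11 = -12; c2=10
v=11: odd, acc = (-12)-11 = -23; c2=11
v=10: not odd, acc = (-23)-1 = -24; c2=21
v=4: not odd, acc = (-24)-1 = -25; c2=25
v=3: odd, acc = (-25)-3 = -28; c2=26
acc*c2 = (-28)*26 = -728

-728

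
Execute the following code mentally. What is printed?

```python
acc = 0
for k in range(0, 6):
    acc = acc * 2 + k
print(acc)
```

k=0: acc = 0*2+0 = 0
k=1: acc = 0*2+1 = 1
k=2: acc = 1*2+2 = 4
k=3: acc = 4*2+3 = 11
k=4: acc = 11*2+4 = 26
k=5: acc = 26*2+5 = 57

57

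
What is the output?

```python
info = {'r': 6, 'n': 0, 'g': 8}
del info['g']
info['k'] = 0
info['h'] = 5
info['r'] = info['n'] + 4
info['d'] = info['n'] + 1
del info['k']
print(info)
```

del 'g' → {'r': 6, 'n': 0}
info['k'] = 0 → {'r': 6, 'n': 0, 'k': 0}
info['h'] = 5 → {'r': 6, 'n': 0, 'k': 0, 'h': 5}
info['r'] = info['n']+4 = 4 → {'r': 4, 'n': 0, 'k': 0, 'h': 5}
info['d'] = info['n']+1 = 1 → {'r': 4, 'n': 0, 'k': 0, 'h': 5, 'd': 1}
del 'k' → {'r': 4, 'n': 0, 'h': 5, 'd': 1}

{'r': 4, 'n': 0, 'h': 5, 'd': 1}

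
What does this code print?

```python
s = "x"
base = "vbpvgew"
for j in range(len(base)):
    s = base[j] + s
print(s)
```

wegvpbvx

j=0: prepend 'v' → 'vx'
j=1: prepend 'b' → 'bvx'
j=2: prepend 'p' → 'pbvx'
j=3: prepend 'v' → 'vpbvx'
j=4: prepend 'g' → 'gvpbvx'
j=5: prepend 'e' → 'egvpbvx'
j=6: prepend 'w' → 'wegvpbvx'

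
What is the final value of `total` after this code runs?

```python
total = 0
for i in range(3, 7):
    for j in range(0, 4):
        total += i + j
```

96

i=3,j=0: total = 0+3 = 3
i=3,j=1: total = 3+4 = 7
i=3,j=2: total = 7+5 = 12
i=3,j=3: total = 12+6 = 18
i=4,j=0: total = 18+4 = 22
i=4,j=1: total = 22+5 = 27
i=4,j=2: total = 27+6 = 33
i=4,j=3: total = 33+7 = 40
i=5,j=0: total = 40+5 = 45
i=5,j=1: total = 45+6 = 51
i=5,j=2: total = 51+7 = 58
i=5,j=3: total = 58+8 = 66
i=6,j=0: total = 66+6 = 72
i=6,j=1: total = 72+7 = 79
i=6,j=2: total = 79+8 = 87
i=6,j=3: total = 87+9 = 96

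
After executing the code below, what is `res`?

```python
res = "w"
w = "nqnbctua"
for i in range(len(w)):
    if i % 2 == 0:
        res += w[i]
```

i=0: add 'n' → 'wn'
i=1: skip
i=2: add 'n' → 'wnn'
i=3: skip
i=4: add 'c' → 'wnnc'
i=5: skip
i=6: add 'u' → 'wnncu'
i=7: skip

'wnncu'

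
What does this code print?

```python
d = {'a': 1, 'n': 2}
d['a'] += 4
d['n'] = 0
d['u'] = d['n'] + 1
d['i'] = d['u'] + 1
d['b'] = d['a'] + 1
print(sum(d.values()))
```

d['a'] = 1+4 = 5 → {'a': 5, 'n': 2}
d['n'] = 0 → {'a': 5, 'n': 0}
d['u'] = d['n']+1 = 1 → {'a': 5, 'n': 0, 'u': 1}
d['i'] = d['u']+1 = 2 → {'a': 5, 'n': 0, 'u': 1, 'i': 2}
d['b'] = d['a']+1 = 6 → {'a': 5, 'n': 0, 'u': 1, 'i': 2, 'b': 6}
sum of values = 14

14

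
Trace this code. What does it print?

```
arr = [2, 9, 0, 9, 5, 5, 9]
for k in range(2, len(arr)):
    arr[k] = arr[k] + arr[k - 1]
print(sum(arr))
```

k=2: arr[2] = 0+9 = 9 → [2, 9, 9, 9, 5, 5, 9]
k=3: arr[3] = 9+9 = 18 → [2, 9, 9, 18, 5, 5, 9]
k=4: arr[4] = 5+18 = 23 → [2, 9, 9, 18, 23, 5, 9]
k=5: arr[5] = 5+23 = 28 → [2, 9, 9, 18, 23, 28, 9]
k=6: arr[6] = 9+28 = 37 → [2, 9, 9, 18, 23, 28, 37]
sum = 126

126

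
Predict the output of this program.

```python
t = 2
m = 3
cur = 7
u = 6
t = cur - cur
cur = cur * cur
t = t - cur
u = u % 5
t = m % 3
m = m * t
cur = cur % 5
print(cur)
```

4

t = 7-7 = 0
cur = 7*7 = 49
t = 0-49 = -49
u = 6%5 = 1
t = 3%3 = 0
m = 3*0 = 0
cur = 49%5 = 4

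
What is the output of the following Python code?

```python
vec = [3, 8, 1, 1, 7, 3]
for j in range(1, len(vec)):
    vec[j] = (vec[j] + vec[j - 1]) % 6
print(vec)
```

[3, 5, 0, 1, 2, 5]

j=1: vec[1] = (8+3)%6 = 5 → [3, 5, 1, 1, 7, 3]
j=2: vec[2] = (1+5)%6 = 0 → [3, 5, 0, 1, 7, 3]
j=3: vec[3] = (1+0)%6 = 1 → [3, 5, 0, 1, 7, 3]
j=4: vec[4] = (7+1)%6 = 2 → [3, 5, 0, 1, 2, 3]
j=5: vec[5] = (3+2)%6 = 5 → [3, 5, 0, 1, 2, 5]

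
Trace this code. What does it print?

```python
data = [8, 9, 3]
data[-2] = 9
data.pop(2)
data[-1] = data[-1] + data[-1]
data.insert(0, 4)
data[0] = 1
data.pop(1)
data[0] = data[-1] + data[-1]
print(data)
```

[36, 18]

data[-2] = 9 → [8, 9, 3]
pop(2) removes 3 → [8, 9]
data[-1] = data[-1]+data[-1] = 9+9 = 18 → [8, 18]
insert 4 at 0 → [4, 8, 18]
data[0] = 1 → [1, 8, 18]
pop(1) removes 8 → [1, 18]
data[0] = data[-1]+data[-1] = 18+18 = 36 → [36, 18]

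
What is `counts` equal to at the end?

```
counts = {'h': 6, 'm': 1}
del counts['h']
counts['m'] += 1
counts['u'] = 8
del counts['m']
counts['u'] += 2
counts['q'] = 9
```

{'u': 10, 'q': 9}

del 'h' → {'m': 1}
counts['m'] = 1+1 = 2 → {'m': 2}
counts['u'] = 8 → {'m': 2, 'u': 8}
del 'm' → {'u': 8}
counts['u'] = 8+2 = 10 → {'u': 10}
counts['q'] = 9 → {'u': 10, 'q': 9}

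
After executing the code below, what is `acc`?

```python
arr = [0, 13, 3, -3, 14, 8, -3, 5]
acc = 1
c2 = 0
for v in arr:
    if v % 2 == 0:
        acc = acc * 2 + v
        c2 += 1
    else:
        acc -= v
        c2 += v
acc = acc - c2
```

-28

v=0: even, acc = 1*2+0 = 2; c2=1
v=13: not even, acc = 2-13 = -11; c2=14
v=3: not even, acc = (-11)-3 = -14; c2=17
v=-3: not even, acc = (-14)-(-3) = -11; c2=14
v=14: even, acc = (-11)*2+14 = -8; c2=15
v=8: even, acc = (-8)*2+8 = -8; c2=16
v=-3: not even, acc = (-8)-(-3) = -5; c2=13
v=5: not even, acc = (-5)-5 = -10; c2=18
acc-c2 = (-10)-18 = -28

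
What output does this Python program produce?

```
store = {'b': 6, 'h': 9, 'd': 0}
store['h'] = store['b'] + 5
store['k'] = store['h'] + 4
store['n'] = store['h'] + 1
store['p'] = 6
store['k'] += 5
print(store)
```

store['h'] = store['b']+5 = 11 → {'b': 6, 'h': 11, 'd': 0}
store['k'] = store['h']+4 = 15 → {'b': 6, 'h': 11, 'd': 0, 'k': 15}
store['n'] = store['h']+1 = 12 → {'b': 6, 'h': 11, 'd': 0, 'k': 15, 'n': 12}
store['p'] = 6 → {'b': 6, 'h': 11, 'd': 0, 'k': 15, 'n': 12, 'p': 6}
store['k'] = 15+5 = 20 → {'b': 6, 'h': 11, 'd': 0, 'k': 20, 'n': 12, 'p': 6}

{'b': 6, 'h': 11, 'd': 0, 'k': 20, 'n': 12, 'p': 6}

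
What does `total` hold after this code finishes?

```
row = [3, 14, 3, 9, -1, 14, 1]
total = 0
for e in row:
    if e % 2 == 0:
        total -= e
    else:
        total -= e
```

-43

e=3: not even, total = 0-3 = -3
e=14: even, total = (-3)-14 = -17
e=3: not even, total = (-17)-3 = -20
e=9: not even, total = (-20)-9 = -29
e=-1: not even, total = (-29)-(-1) = -28
e=14: even, total = (-28)-14 = -42
e=1: not even, total = (-42)-1 = -43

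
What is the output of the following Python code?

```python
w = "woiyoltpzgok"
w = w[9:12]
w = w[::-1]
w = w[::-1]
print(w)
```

slice [9:12] → 'gok'
reverse → 'kog'
reverse → 'gok'

gok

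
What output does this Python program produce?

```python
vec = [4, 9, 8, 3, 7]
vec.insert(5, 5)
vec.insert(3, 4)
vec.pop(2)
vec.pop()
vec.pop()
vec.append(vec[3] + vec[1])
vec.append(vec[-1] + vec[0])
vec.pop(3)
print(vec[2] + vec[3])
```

insert 5 at 5 → [4, 9, 8, 3, 7, 5]
insert 4 at 3 → [4, 9, 8, 4, 3, 7, 5]
pop(2) removes 8 → [4, 9, 4, 3, 7, 5]
pop() removes 5 → [4, 9, 4, 3, 7]
pop() removes 7 → [4, 9, 4, 3]
append vec[3]+vec[1] = 3+9 = 12 → [4, 9, 4, 3, 12]
append vec[-1]+vec[0] = 12+4 = 16 → [4, 9, 4, 3, 12, 16]
pop(3) removes 3 → [4, 9, 4, 12, 16]
vec[2]+vec[3] = 4+12 = 16

16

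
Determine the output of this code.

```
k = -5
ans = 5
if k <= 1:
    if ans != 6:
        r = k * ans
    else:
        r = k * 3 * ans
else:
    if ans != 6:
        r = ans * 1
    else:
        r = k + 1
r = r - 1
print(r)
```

-26

k=-5, ans=5
k <= 1 is True; ans != 6 is True
→ r = k * ans = -25
r = (-25)-1 = -26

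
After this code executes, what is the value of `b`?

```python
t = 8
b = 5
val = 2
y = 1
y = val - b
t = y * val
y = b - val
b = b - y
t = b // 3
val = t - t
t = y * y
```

2

y = 2-5 = -3
t = (-3)*2 = -6
y = 5-2 = 3
b = 5-3 = 2
t = 2//3 = 0
val = 0-0 = 0
t = 3*3 = 9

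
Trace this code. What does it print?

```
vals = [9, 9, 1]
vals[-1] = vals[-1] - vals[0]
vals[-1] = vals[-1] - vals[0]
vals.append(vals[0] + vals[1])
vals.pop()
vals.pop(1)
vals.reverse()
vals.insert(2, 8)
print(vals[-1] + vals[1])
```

17

vals[-1] = vals[-1]-vals[0] = 1-9 = -8 → [9, 9, -8]
vals[-1] = vals[-1]-vals[0] = (-8)-9 = -17 → [9, 9, -17]
append vals[0]+vals[1] = 9+9 = 18 → [9, 9, -17, 18]
pop() removes 18 → [9, 9, -17]
pop(1) removes 9 → [9, -17]
reverse → [-17, 9]
insert 8 at 2 → [-17, 9, 8]
vals[-1]+vals[1] = 8+9 = 17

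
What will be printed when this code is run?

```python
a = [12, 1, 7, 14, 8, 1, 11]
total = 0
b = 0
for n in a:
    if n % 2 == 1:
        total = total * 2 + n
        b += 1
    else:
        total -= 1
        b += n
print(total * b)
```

n=12: not odd, total = 0-1 = -1; b=12
n=1: odd, total = (-1)*2+1 = -1; b=13
n=7: odd, total = (-1)*2+7 = 5; b=14
n=14: not odd, total = 5-1 = 4; b=28
n=8: not odd, total = 4-1 = 3; b=36
n=1: odd, total = 3*2+1 = 7; b=37
n=11: odd, total = 7*2+11 = 25; b=38
total*b = 25*38 = 950

950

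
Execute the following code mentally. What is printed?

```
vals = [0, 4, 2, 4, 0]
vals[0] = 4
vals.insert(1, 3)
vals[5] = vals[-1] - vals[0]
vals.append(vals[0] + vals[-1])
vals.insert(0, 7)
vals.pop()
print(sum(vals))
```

vals[0] = 4 → [4, 4, 2, 4, 0]
insert 3 at 1 → [4, 3, 4, 2, 4, 0]
vals[5] = vals[-1]-vals[0] = 0-4 = -4 → [4, 3, 4, 2, 4, -4]
append vals[0]+vals[-1] = 4+(-4) = 0 → [4, 3, 4, 2, 4, -4, 0]
insert 7 at 0 → [7, 4, 3, 4, 2, 4, -4, 0]
pop() removes 0 → [7, 4, 3, 4, 2, 4, -4]
sum = 20

20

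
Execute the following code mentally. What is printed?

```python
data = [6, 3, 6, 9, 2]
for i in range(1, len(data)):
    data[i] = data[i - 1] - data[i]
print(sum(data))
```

-20

i=1: data[1] = 6-3 = 3 → [6, 3, 6, 9, 2]
i=2: data[2] = 3-6 = -3 → [6, 3, -3, 9, 2]
i=3: data[3] = (-3)-9 = -12 → [6, 3, -3, -12, 2]
i=4: data[4] = (-12)-2 = -14 → [6, 3, -3, -12, -14]
sum = -20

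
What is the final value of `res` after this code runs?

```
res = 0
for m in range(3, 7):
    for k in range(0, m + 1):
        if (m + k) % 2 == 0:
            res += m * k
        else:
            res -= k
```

m=3,k=0: odd sum, res = 0-0 = 0
m=3,k=1: even sum, res = 0+3 = 3
m=3,k=2: odd sum, res = 3-2 = 1
m=3,k=3: even sum, res = 1+9 = 10
m=4,k=0: even sum, res = 10+0 = 10
m=4,k=1: odd sum, res = 10-1 = 9
m=4,k=2: even sum, res = 9+8 = 17
m=4,k=3: odd sum, res = 17-3 = 14
m=4,k=4: even sum, res = 14+16 = 30
m=5,k=0: odd sum, res = 30-0 = 30
m=5,k=1: even sum, res = 30+5 = 35
m=5,k=2: odd sum, res = 35-2 = 33
m=5,k=3: even sum, res = 33+15 = 48
m=5,k=4: odd sum, res = 48-4 = 44
m=5,k=5: even sum, res = 44+25 = 69
m=6,k=0: even sum, res = 69+0 = 69
m=6,k=1: odd sum, res = 69-1 = 68
m=6,k=2: even sum, res = 68+12 = 80
m=6,k=3: odd sum, res = 80-3 = 77
m=6,k=4: even sum, res = 77+24 = 101
m=6,k=5: odd sum, res = 101-5 = 96
m=6,k=6: even sum, res = 96+36 = 132

132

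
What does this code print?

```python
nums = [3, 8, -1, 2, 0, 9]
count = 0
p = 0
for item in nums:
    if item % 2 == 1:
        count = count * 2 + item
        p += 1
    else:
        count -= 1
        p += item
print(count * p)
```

143

item=3: odd, count = 0*2+3 = 3; p=1
item=8: not odd, count = 3-1 = 2; p=9
item=-1: odd, count = 2*2+(-1) = 3; p=10
item=2: not odd, count = 3-1 = 2; p=12
item=0: not odd, count = 2-1 = 1; p=12
item=9: odd, count = 1*2+9 = 11; p=13
count*p = 11*13 = 143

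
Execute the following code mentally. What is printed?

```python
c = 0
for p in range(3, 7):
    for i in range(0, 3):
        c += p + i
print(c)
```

66

p=3,i=0: c = 0+3 = 3
p=3,i=1: c = 3+4 = 7
p=3,i=2: c = 7+5 = 12
p=4,i=0: c = 12+4 = 16
p=4,i=1: c = 16+5 = 21
p=4,i=2: c = 21+6 = 27
p=5,i=0: c = 27+5 = 32
p=5,i=1: c = 32+6 = 38
p=5,i=2: c = 38+7 = 45
p=6,i=0: c = 45+6 = 51
p=6,i=1: c = 51+7 = 58
p=6,i=2: c = 58+8 = 66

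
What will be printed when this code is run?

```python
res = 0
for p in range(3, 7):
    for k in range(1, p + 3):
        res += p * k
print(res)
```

p=3,k=1: res = 0+3 = 3
p=3,k=2: res = 3+6 = 9
p=3,k=3: res = 9+9 = 18
p=3,k=4: res = 18+12 = 30
p=3,k=5: res = 30+15 = 45
p=4,k=1: res = 45+4 = 49
p=4,k=2: res = 49+8 = 57
p=4,k=3: res = 57+12 = 69
p=4,k=4: res = 69+16 = 85
p=4,k=5: res = 85+20 = 105
p=4,k=6: res = 105+24 = 129
p=5,k=1: res = 129+5 = 134
p=5,k=2: res = 134+10 = 144
p=5,k=3: res = 144+15 = 159
p=5,k=4: res = 159+20 = 179
p=5,k=5: res = 179+25 = 204
p=5,k=6: res = 204+30 = 234
p=5,k=7: res = 234+35 = 269
p=6,k=1: res = 269+6 = 275
p=6,k=2: res = 275+12 = 287
p=6,k=3: res = 287+18 = 305
p=6,k=4: res = 305+24 = 329
p=6,k=5: res = 329+30 = 359
p=6,k=6: res = 359+36 = 395
p=6,k=7: res = 395+42 = 437
p=6,k=8: res = 437+48 = 485

485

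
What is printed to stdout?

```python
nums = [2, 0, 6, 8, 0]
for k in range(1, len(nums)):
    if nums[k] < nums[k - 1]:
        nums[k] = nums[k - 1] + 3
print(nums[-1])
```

k=1: 0<2, nums[1] = 2+3 = 5 → [2, 5, 6, 8, 0]
k=2: 6>=5, unchanged → [2, 5, 6, 8, 0]
k=3: 8>=6, unchanged → [2, 5, 6, 8, 0]
k=4: 0<8, nums[4] = 8+3 = 11 → [2, 5, 6, 8, 11]

11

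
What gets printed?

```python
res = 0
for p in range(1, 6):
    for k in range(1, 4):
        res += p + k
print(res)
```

p=1,k=1: res = 0+2 = 2
p=1,k=2: res = 2+3 = 5
p=1,k=3: res = 5+4 = 9
p=2,k=1: res = 9+3 = 12
p=2,k=2: res = 12+4 = 16
p=2,k=3: res = 16+5 = 21
p=3,k=1: res = 21+4 = 25
p=3,k=2: res = 25+5 = 30
p=3,k=3: res = 30+6 = 36
p=4,k=1: res = 36+5 = 41
p=4,k=2: res = 41+6 = 47
p=4,k=3: res = 47+7 = 54
p=5,k=1: res = 54+6 = 60
p=5,k=2: res = 60+7 = 67
p=5,k=3: res = 67+8 = 75

75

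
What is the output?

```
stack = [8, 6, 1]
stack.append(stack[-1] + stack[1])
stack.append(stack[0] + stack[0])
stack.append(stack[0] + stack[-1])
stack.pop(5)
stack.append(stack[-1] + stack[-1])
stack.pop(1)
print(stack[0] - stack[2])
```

1

append stack[-1]+stack[1] = 1+6 = 7 → [8, 6, 1, 7]
append stack[0]+stack[0] = 8+8 = 16 → [8, 6, 1, 7, 16]
append stack[0]+stack[-1] = 8+16 = 24 → [8, 6, 1, 7, 16, 24]
pop(5) removes 24 → [8, 6, 1, 7, 16]
append stack[-1]+stack[-1] = 16+16 = 32 → [8, 6, 1, 7, 16, 32]
pop(1) removes 6 → [8, 1, 7, 16, 32]
stack[0]-stack[2] = 8-7 = 1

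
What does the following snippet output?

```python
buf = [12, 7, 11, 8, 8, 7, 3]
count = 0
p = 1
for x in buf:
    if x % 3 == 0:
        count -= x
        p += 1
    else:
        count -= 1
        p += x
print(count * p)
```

-880

x=12: %3==0, count = 0-12 = -12; p=2
x=7: not %3==0, count = (-12)-1 = -13; p=9
x=11: not %3==0, count = (-13)-1 = -14; p=20
x=8: not %3==0, count = (-14)-1 = -15; p=28
x=8: not %3==0, count = (-15)-1 = -16; p=36
x=7: not %3==0, count = (-16)-1 = -17; p=43
x=3: %3==0, count = (-17)-3 = -20; p=44
count*p = (-20)*44 = -880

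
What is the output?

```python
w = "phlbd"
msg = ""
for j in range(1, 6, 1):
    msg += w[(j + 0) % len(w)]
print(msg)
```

hlbdp

j=1: add w[1]='h' → 'h'
j=2: add w[2]='l' → 'hl'
j=3: add w[3]='b' → 'hlb'
j=4: add w[4]='d' → 'hlbd'
j=5: add w[0]='p' → 'hlbdp'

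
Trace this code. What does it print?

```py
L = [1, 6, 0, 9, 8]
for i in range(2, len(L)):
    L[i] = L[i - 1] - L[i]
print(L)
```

[1, 6, 6, -3, -11]

i=2: L[2] = 6-0 = 6 → [1, 6, 6, 9, 8]
i=3: L[3] = 6-9 = -3 → [1, 6, 6, -3, 8]
i=4: L[4] = (-3)-8 = -11 → [1, 6, 6, -3, -11]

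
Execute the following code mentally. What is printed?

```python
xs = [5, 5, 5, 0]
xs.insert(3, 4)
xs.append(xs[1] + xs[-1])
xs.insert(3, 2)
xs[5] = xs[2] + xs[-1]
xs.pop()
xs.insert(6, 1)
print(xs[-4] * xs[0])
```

10

insert 4 at 3 → [5, 5, 5, 4, 0]
append xs[1]+xs[-1] = 5+0 = 5 → [5, 5, 5, 4, 0, 5]
insert 2 at 3 → [5, 5, 5, 2, 4, 0, 5]
xs[5] = xs[2]+xs[-1] = 5+5 = 10 → [5, 5, 5, 2, 4, 10, 5]
pop() removes 5 → [5, 5, 5, 2, 4, 10]
insert 1 at 6 → [5, 5, 5, 2, 4, 10, 1]
xs[-4]*xs[0] = 2*5 = 10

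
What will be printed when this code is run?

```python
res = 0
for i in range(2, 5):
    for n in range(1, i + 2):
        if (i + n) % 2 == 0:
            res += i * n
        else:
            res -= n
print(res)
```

21

i=2,n=1: odd sum, res = 0-1 = -1
i=2,n=2: even sum, res = (-1)+4 = 3
i=2,n=3: odd sum, res = 3-3 = 0
i=3,n=1: even sum, res = 0+3 = 3
i=3,n=2: odd sum, res = 3-2 = 1
i=3,n=3: even sum, res = 1+9 = 10
i=3,n=4: odd sum, res = 10-4 = 6
i=4,n=1: odd sum, res = 6-1 = 5
i=4,n=2: even sum, res = 5+8 = 13
i=4,n=3: odd sum, res = 13-3 = 10
i=4,n=4: even sum, res = 10+16 = 26
i=4,n=5: odd sum, res = 26-5 = 21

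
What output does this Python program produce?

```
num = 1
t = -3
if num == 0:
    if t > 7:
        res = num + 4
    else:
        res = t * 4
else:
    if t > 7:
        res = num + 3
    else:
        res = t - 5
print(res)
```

num=1, t=-3
num == 0 is False; t > 7 is False
→ res = t - 5 = -8

-8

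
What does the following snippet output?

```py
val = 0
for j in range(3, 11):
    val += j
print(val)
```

j=3: val = 0+3 = 3
j=4: val = 3+4 = 7
j=5: val = 7+5 = 12
j=6: val = 12+6 = 18
j=7: val = 18+7 = 25
j=8: val = 25+8 = 33
j=9: val = 33+9 = 42
j=10: val = 42+10 = 52

52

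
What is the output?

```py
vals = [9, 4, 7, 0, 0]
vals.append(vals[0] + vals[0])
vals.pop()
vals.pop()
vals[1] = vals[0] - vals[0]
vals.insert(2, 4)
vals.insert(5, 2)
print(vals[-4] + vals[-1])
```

6

append vals[0]+vals[0] = 9+9 = 18 → [9, 4, 7, 0, 0, 18]
pop() removes 18 → [9, 4, 7, 0, 0]
pop() removes 0 → [9, 4, 7, 0]
vals[1] = vals[0]-vals[0] = 9-9 = 0 → [9, 0, 7, 0]
insert 4 at 2 → [9, 0, 4, 7, 0]
insert 2 at 5 → [9, 0, 4, 7, 0, 2]
vals[-4]+vals[-1] = 4+2 = 6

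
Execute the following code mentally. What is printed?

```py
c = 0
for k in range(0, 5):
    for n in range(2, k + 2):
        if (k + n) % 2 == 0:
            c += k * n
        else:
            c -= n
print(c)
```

k=1,n=2: odd sum, c = 0-2 = -2
k=2,n=2: even sum, c = (-2)+4 = 2
k=2,n=3: odd sum, c = 2-3 = -1
k=3,n=2: odd sum, c = (-1)-2 = -3
k=3,n=3: even sum, c = (-3)+9 = 6
k=3,n=4: odd sum, c = 6-4 = 2
k=4,n=2: even sum, c = 2+8 = 10
k=4,n=3: odd sum, c = 10-3 = 7
k=4,n=4: even sum, c = 7+16 = 23
k=4,n=5: odd sum, c = 23-5 = 18

18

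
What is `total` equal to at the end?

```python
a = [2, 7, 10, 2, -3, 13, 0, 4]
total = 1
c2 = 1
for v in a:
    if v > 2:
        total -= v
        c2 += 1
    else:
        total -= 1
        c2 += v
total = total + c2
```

v=2: not >2, total = 1-1 = 0; c2=3
v=7: >2, total = 0-7 = -7; c2=4
v=10: >2, total = (-7)-10 = -17; c2=5
v=2: not >2, total = (-17)-1 = -18; c2=7
v=-3: not >2, total = (-18)-1 = -19; c2=4
v=13: >2, total = (-19)-13 = -32; c2=5
v=0: not >2, total = (-32)-1 = -33; c2=5
v=4: >2, total = (-33)-4 = -37; c2=6
total+c2 = (-37)+6 = -31

-31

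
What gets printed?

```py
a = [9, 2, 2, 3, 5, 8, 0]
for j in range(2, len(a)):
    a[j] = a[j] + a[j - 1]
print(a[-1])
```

j=2: a[2] = 2+2 = 4 → [9, 2, 4, 3, 5, 8, 0]
j=3: a[3] = 3+4 = 7 → [9, 2, 4, 7, 5, 8, 0]
j=4: a[4] = 5+7 = 12 → [9, 2, 4, 7, 12, 8, 0]
j=5: a[5] = 8+12 = 20 → [9, 2, 4, 7, 12, 20, 0]
j=6: a[6] = 0+20 = 20 → [9, 2, 4, 7, 12, 20, 20]

20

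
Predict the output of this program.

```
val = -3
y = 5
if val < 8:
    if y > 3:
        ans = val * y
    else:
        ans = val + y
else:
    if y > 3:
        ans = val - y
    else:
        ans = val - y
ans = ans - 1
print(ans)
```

-16

val=-3, y=5
val < 8 is True; y > 3 is True
→ ans = val * y = -15
ans = (-15)-1 = -16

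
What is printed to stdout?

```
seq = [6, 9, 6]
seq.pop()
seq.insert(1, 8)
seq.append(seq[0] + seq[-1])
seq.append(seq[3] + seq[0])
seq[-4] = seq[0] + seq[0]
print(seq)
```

pop() removes 6 → [6, 9]
insert 8 at 1 → [6, 8, 9]
append seq[0]+seq[-1] = 6+9 = 15 → [6, 8, 9, 15]
append seq[3]+seq[0] = 15+6 = 21 → [6, 8, 9, 15, 21]
seq[-4] = seq[0]+seq[0] = 6+6 = 12 → [6, 12, 9, 15, 21]

[6, 12, 9, 15, 21]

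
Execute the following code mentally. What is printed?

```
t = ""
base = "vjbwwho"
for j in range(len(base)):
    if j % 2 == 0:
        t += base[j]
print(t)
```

j=0: add 'v' → 'v'
j=1: skip
j=2: add 'b' → 'vb'
j=3: skip
j=4: add 'w' → 'vbw'
j=5: skip
j=6: add 'o' → 'vbwo'

vbwo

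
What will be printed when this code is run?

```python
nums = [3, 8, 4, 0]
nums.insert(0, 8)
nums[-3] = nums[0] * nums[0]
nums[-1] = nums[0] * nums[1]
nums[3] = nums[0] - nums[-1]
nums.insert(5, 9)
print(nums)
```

insert 8 at 0 → [8, 3, 8, 4, 0]
nums[-3] = nums[0]*nums[0] = 8*8 = 64 → [8, 3, 64, 4, 0]
nums[-1] = nums[0]*nums[1] = 8*3 = 24 → [8, 3, 64, 4, 24]
nums[3] = nums[0]-nums[-1] = 8-24 = -16 → [8, 3, 64, -16, 24]
insert 9 at 5 → [8, 3, 64, -16, 24, 9]

[8, 3, 64, -16, 24, 9]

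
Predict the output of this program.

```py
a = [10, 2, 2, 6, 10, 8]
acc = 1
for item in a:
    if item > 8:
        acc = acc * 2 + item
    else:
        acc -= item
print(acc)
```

6

item=10: >8, acc = 1*2+10 = 12
item=2: not >8, acc = 12-2 = 10
item=2: not >8, acc = 10-2 = 8
item=6: not >8, acc = 8-6 = 2
item=10: >8, acc = 2*2+10 = 14
item=8: not >8, acc = 14-8 = 6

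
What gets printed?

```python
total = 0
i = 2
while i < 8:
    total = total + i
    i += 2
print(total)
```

12

i=2: total = 0+2 = 2
i=4: total = 2+4 = 6
i=6: total = 6+6 = 12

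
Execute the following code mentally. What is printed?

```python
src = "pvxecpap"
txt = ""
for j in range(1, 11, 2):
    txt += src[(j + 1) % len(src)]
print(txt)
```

j=1: add src[2]='x' → 'x'
j=3: add src[4]='c' → 'xc'
j=5: add src[6]='a' → 'xca'
j=7: add src[0]='p' → 'xcap'
j=9: add src[2]='x' → 'xcapx'

xcapx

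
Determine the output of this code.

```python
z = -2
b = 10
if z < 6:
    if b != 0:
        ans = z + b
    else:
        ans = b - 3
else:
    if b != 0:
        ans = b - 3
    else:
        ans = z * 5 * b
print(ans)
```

8

z=-2, b=10
z < 6 is True; b != 0 is True
→ ans = z + b = 8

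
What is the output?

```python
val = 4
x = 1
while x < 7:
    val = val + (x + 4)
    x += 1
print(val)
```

x=1: val = 4+5 = 9
x=2: val = 9+6 = 15
x=3: val = 15+7 = 22
x=4: val = 22+8 = 30
x=5: val = 30+9 = 39
x=6: val = 39+10 = 49

49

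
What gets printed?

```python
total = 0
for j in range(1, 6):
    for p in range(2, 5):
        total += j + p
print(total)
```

90

j=1,p=2: total = 0+3 = 3
j=1,p=3: total = 3+4 = 7
j=1,p=4: total = 7+5 = 12
j=2,p=2: total = 12+4 = 16
j=2,p=3: total = 16+5 = 21
j=2,p=4: total = 21+6 = 27
j=3,p=2: total = 27+5 = 32
j=3,p=3: total = 32+6 = 38
j=3,p=4: total = 38+7 = 45
j=4,p=2: total = 45+6 = 51
j=4,p=3: total = 51+7 = 58
j=4,p=4: total = 58+8 = 66
j=5,p=2: total = 66+7 = 73
j=5,p=3: total = 73+8 = 81
j=5,p=4: total = 81+9 = 90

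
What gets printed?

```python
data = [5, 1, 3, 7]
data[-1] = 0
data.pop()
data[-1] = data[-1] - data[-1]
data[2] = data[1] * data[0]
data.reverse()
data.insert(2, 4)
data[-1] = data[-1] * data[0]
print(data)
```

data[-1] = 0 → [5, 1, 3, 0]
pop() removes 0 → [5, 1, 3]
data[-1] = data[-1]-data[-1] = 3-3 = 0 → [5, 1, 0]
data[2] = data[1]*data[0] = 1*5 = 5 → [5, 1, 5]
reverse → [5, 1, 5]
insert 4 at 2 → [5, 1, 4, 5]
data[-1] = data[-1]*data[0] = 5*5 = 25 → [5, 1, 4, 25]

[5, 1, 4, 25]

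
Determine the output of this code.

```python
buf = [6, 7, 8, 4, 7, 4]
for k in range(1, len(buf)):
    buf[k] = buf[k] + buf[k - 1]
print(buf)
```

k=1: buf[1] = 7+6 = 13 → [6, 13, 8, 4, 7, 4]
k=2: buf[2] = 8+13 = 21 → [6, 13, 21, 4, 7, 4]
k=3: buf[3] = 4+21 = 25 → [6, 13, 21, 25, 7, 4]
k=4: buf[4] = 7+25 = 32 → [6, 13, 21, 25, 32, 4]
k=5: buf[5] = 4+32 = 36 → [6, 13, 21, 25, 32, 36]

[6, 13, 21, 25, 32, 36]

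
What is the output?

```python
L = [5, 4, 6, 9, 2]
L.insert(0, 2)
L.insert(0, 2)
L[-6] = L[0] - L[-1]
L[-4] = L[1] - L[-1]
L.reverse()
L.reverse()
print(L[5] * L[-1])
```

18

insert 2 at 0 → [2, 5, 4, 6, 9, 2]
insert 2 at 0 → [2, 2, 5, 4, 6, 9, 2]
L[-6] = L[0]-L[-1] = 2-2 = 0 → [2, 0, 5, 4, 6, 9, 2]
L[-4] = L[1]-L[-1] = 0-2 = -2 → [2, 0, 5, -2, 6, 9, 2]
reverse → [2, 9, 6, -2, 5, 0, 2]
reverse → [2, 0, 5, -2, 6, 9, 2]
L[5]*L[-1] = 9*2 = 18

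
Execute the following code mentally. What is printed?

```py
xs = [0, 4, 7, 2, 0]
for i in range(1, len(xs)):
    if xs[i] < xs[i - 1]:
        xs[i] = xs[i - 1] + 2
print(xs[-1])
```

11

i=1: 4>=0, unchanged → [0, 4, 7, 2, 0]
i=2: 7>=4, unchanged → [0, 4, 7, 2, 0]
i=3: 2<7, xs[3] = 7+2 = 9 → [0, 4, 7, 9, 0]
i=4: 0<9, xs[4] = 9+2 = 11 → [0, 4, 7, 9, 11]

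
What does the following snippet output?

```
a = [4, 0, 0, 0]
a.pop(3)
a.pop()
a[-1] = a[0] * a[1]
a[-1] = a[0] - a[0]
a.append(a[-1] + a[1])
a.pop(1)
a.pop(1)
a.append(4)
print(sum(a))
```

pop(3) removes 0 → [4, 0, 0]
pop() removes 0 → [4, 0]
a[-1] = a[0]*a[1] = 4*0 = 0 → [4, 0]
a[-1] = a[0]-a[0] = 4-4 = 0 → [4, 0]
append a[-1]+a[1] = 0+0 = 0 → [4, 0, 0]
pop(1) removes 0 → [4, 0]
pop(1) removes 0 → [4]
append 4 → [4, 4]
sum = 8

8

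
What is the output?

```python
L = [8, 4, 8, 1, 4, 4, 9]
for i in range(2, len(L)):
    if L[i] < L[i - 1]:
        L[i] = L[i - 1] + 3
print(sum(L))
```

82

i=2: 8>=4, unchanged → [8, 4, 8, 1, 4, 4, 9]
i=3: 1<8, L[3] = 8+3 = 11 → [8, 4, 8, 11, 4, 4, 9]
i=4: 4<11, L[4] = 11+3 = 14 → [8, 4, 8, 11, 14, 4, 9]
i=5: 4<14, L[5] = 14+3 = 17 → [8, 4, 8, 11, 14, 17, 9]
i=6: 9<17, L[6] = 17+3 = 20 → [8, 4, 8, 11, 14, 17, 20]
sum = 82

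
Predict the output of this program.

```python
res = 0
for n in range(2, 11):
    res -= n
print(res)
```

-54

n=2: res = 0-2 = -2
n=3: res = (-2)-3 = -5
n=4: res = (-5)-4 = -9
n=5: res = (-9)-5 = -14
n=6: res = (-14)-6 = -20
n=7: res = (-20)-7 = -27
n=8: res = (-27)-8 = -35
n=9: res = (-35)-9 = -44
n=10: res = (-44)-10 = -54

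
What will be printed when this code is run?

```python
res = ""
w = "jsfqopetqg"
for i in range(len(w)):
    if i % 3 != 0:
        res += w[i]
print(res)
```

sfoptq

i=0: skip
i=1: add 's' → 's'
i=2: add 'f' → 'sf'
i=3: skip
i=4: add 'o' → 'sfo'
i=5: add 'p' → 'sfop'
i=6: skip
i=7: add 't' → 'sfopt'
i=8: add 'q' → 'sfoptq'
i=9: skip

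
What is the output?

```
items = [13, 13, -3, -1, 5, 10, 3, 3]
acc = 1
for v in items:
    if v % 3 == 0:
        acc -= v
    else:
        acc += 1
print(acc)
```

v=13: not %3==0, acc = 1+1 = 2
v=13: not %3==0, acc = 2+1 = 3
v=-3: %3==0, acc = 3-(-3) = 6
v=-1: not %3==0, acc = 6+1 = 7
v=5: not %3==0, acc = 7+1 = 8
v=10: not %3==0, acc = 8+1 = 9
v=3: %3==0, acc = 9-3 = 6
v=3: %3==0, acc = 6-3 = 3

3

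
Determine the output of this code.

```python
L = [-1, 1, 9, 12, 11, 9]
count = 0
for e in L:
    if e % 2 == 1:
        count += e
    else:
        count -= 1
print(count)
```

e=-1: odd, count = 0+(-1) = -1
e=1: odd, count = (-1)+1 = 0
e=9: odd, count = 0+9 = 9
e=12: not odd, count = 9-1 = 8
e=11: odd, count = 8+11 = 19
e=9: odd, count = 19+9 = 28

28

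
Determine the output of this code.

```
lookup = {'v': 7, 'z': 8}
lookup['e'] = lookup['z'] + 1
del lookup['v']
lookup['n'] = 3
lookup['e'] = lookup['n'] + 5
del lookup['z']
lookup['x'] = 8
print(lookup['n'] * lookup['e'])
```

lookup['e'] = lookup['z']+1 = 9 → {'v': 7, 'z': 8, 'e': 9}
del 'v' → {'z': 8, 'e': 9}
lookup['n'] = 3 → {'z': 8, 'e': 9, 'n': 3}
lookup['e'] = lookup['n']+5 = 8 → {'z': 8, 'e': 8, 'n': 3}
del 'z' → {'e': 8, 'n': 3}
lookup['x'] = 8 → {'e': 8, 'n': 3, 'x': 8}
lookup['n']*lookup['e'] = 3*8 = 24

24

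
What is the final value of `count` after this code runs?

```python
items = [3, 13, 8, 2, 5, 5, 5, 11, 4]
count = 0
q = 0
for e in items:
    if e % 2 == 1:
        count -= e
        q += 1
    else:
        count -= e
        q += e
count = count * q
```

-1120

e=3: odd, count = 0-3 = -3; q=1
e=13: odd, count = (-3)-13 = -16; q=2
e=8: not odd, count = (-16)-8 = -24; q=10
e=2: not odd, count = (-24)-2 = -26; q=12
e=5: odd, count = (-26)-5 = -31; q=13
e=5: odd, count = (-31)-5 = -36; q=14
e=5: odd, count = (-36)-5 = -41; q=15
e=11: odd, count = (-41)-11 = -52; q=16
e=4: not odd, count = (-52)-4 = -56; q=20
count*q = (-56)*20 = -1120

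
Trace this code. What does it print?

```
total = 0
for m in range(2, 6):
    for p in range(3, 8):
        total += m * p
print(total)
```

m=2,p=3: total = 0+6 = 6
m=2,p=4: total = 6+8 = 14
m=2,p=5: total = 14+10 = 24
m=2,p=6: total = 24+12 = 36
m=2,p=7: total = 36+14 = 50
m=3,p=3: total = 50+9 = 59
m=3,p=4: total = 59+12 = 71
m=3,p=5: total = 71+15 = 86
m=3,p=6: total = 86+18 = 104
m=3,p=7: total = 104+21 = 125
m=4,p=3: total = 125+12 = 137
m=4,p=4: total = 137+16 = 153
m=4,p=5: total = 153+20 = 173
m=4,p=6: total = 173+24 = 197
m=4,p=7: total = 197+28 = 225
m=5,p=3: total = 225+15 = 240
m=5,p=4: total = 240+20 = 260
m=5,p=5: total = 260+25 = 285
m=5,p=6: total = 285+30 = 315
m=5,p=7: total = 315+35 = 350

350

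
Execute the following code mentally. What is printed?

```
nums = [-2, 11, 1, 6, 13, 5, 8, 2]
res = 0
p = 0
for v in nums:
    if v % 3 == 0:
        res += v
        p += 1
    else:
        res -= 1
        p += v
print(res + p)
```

v=-2: not %3==0, res = 0-1 = -1; p=-2
v=11: not %3==0, res = (-1)-1 = -2; p=9
v=1: not %3==0, res = (-2)-1 = -3; p=10
v=6: %3==0, res = (-3)+6 = 3; p=11
v=13: not %3==0, res = 3-1 = 2; p=24
v=5: not %3==0, res = 2-1 = 1; p=29
v=8: not %3==0, res = 1-1 = 0; p=37
v=2: not %3==0, res = 0-1 = -1; p=39
res+p = (-1)+39 = 38

38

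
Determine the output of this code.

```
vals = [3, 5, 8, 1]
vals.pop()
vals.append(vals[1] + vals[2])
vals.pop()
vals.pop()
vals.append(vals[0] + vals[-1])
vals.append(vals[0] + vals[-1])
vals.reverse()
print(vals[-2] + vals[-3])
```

pop() removes 1 → [3, 5, 8]
append vals[1]+vals[2] = 5+8 = 13 → [3, 5, 8, 13]
pop() removes 13 → [3, 5, 8]
pop() removes 8 → [3, 5]
append vals[0]+vals[-1] = 3+5 = 8 → [3, 5, 8]
append vals[0]+vals[-1] = 3+8 = 11 → [3, 5, 8, 11]
reverse → [11, 8, 5, 3]
vals[-2]+vals[-3] = 5+8 = 13

13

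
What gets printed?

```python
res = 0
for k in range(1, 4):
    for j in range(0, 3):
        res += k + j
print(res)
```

k=1,j=0: res = 0+1 = 1
k=1,j=1: res = 1+2 = 3
k=1,j=2: res = 3+3 = 6
k=2,j=0: res = 6+2 = 8
k=2,j=1: res = 8+3 = 11
k=2,j=2: res = 11+4 = 15
k=3,j=0: res = 15+3 = 18
k=3,j=1: res = 18+4 = 22
k=3,j=2: res = 22+5 = 27

27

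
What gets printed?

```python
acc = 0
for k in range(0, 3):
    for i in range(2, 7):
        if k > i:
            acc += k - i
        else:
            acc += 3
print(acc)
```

k=0,i=2: not 0>2, acc = 0+3 = 3
k=0,i=3: not 0>3, acc = 3+3 = 6
k=0,i=4: not 0>4, acc = 6+3 = 9
k=0,i=5: not 0>5, acc = 9+3 = 12
k=0,i=6: not 0>6, acc = 12+3 = 15
k=1,i=2: not 1>2, acc = 15+3 = 18
k=1,i=3: not 1>3, acc = 18+3 = 21
k=1,i=4: not 1>4, acc = 21+3 = 24
k=1,i=5: not 1>5, acc = 24+3 = 27
k=1,i=6: not 1>6, acc = 27+3 = 30
k=2,i=2: not 2>2, acc = 30+3 = 33
k=2,i=3: not 2>3, acc = 33+3 = 36
k=2,i=4: not 2>4, acc = 36+3 = 39
k=2,i=5: not 2>5, acc = 39+3 = 42
k=2,i=6: not 2>6, acc = 42+3 = 45

45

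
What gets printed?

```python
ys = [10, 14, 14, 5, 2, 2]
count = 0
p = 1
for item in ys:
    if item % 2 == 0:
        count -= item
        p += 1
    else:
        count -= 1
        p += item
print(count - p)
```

item=10: even, count = 0-10 = -10; p=2
item=14: even, count = (-10)-14 = -24; p=3
item=14: even, count = (-24)-14 = -38; p=4
item=5: not even, count = (-38)-1 = -39; p=9
item=2: even, count = (-39)-2 = -41; p=10
item=2: even, count = (-41)-2 = -43; p=11
count-p = (-43)-11 = -54

-54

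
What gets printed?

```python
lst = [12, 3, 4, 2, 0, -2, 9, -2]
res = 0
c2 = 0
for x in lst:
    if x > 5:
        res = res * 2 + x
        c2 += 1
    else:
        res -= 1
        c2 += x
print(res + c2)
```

29

x=12: >5, res = 0*2+12 = 12; c2=1
x=3: not >5, res = 12-1 = 11; c2=4
x=4: not >5, res = 11-1 = 10; c2=8
x=2: not >5, res = 10-1 = 9; c2=10
x=0: not >5, res = 9-1 = 8; c2=10
x=-2: not >5, res = 8-1 = 7; c2=8
x=9: >5, res = 7*2+9 = 23; c2=9
x=-2: not >5, res = 23-1 = 22; c2=7
res+c2 = 22+7 = 29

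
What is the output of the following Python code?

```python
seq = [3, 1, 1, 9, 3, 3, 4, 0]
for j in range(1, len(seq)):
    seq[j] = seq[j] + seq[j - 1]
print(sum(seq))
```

111

j=1: seq[1] = 1+3 = 4 → [3, 4, 1, 9, 3, 3, 4, 0]
j=2: seq[2] = 1+4 = 5 → [3, 4, 5, 9, 3, 3, 4, 0]
j=3: seq[3] = 9+5 = 14 → [3, 4, 5, 14, 3, 3, 4, 0]
j=4: seq[4] = 3+14 = 17 → [3, 4, 5, 14, 17, 3, 4, 0]
j=5: seq[5] = 3+17 = 20 → [3, 4, 5, 14, 17, 20, 4, 0]
j=6: seq[6] = 4+20 = 24 → [3, 4, 5, 14, 17, 20, 24, 0]
j=7: seq[7] = 0+24 = 24 → [3, 4, 5, 14, 17, 20, 24, 24]
sum = 111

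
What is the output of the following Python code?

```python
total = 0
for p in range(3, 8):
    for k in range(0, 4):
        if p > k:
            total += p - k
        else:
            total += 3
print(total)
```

p=3,k=0: 3>0, total = 0+3 = 3
p=3,k=1: 3>1, total = 3+2 = 5
p=3,k=2: 3>2, total = 5+1 = 6
p=3,k=3: not 3>3, total = 6+3 = 9
p=4,k=0: 4>0, total = 9+4 = 13
p=4,k=1: 4>1, total = 13+3 = 16
p=4,k=2: 4>2, total = 16+2 = 18
p=4,k=3: 4>3, total = 18+1 = 19
p=5,k=0: 5>0, total = 19+5 = 24
p=5,k=1: 5>1, total = 24+4 = 28
p=5,k=2: 5>2, total = 28+3 = 31
p=5,k=3: 5>3, total = 31+2 = 33
p=6,k=0: 6>0, total = 33+6 = 39
p=6,k=1: 6>1, total = 39+5 = 44
p=6,k=2: 6>2, total = 44+4 = 48
p=6,k=3: 6>3, total = 48+3 = 51
p=7,k=0: 7>0, total = 51+7 = 58
p=7,k=1: 7>1, total = 58+6 = 64
p=7,k=2: 7>2, total = 64+5 = 69
p=7,k=3: 7>3, total = 69+4 = 73

73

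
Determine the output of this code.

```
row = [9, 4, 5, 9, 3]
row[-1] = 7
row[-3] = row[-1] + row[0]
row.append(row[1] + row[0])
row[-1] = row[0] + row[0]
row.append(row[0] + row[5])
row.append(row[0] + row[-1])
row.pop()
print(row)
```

row[-1] = 7 → [9, 4, 5, 9, 7]
row[-3] = row[-1]+row[0] = 7+9 = 16 → [9, 4, 16, 9, 7]
append row[1]+row[0] = 4+9 = 13 → [9, 4, 16, 9, 7, 13]
row[-1] = row[0]+row[0] = 9+9 = 18 → [9, 4, 16, 9, 7, 18]
append row[0]+row[5] = 9+18 = 27 → [9, 4, 16, 9, 7, 18, 27]
append row[0]+row[-1] = 9+27 = 36 → [9, 4, 16, 9, 7, 18, 27, 36]
pop() removes 36 → [9, 4, 16, 9, 7, 18, 27]

[9, 4, 16, 9, 7, 18, 27]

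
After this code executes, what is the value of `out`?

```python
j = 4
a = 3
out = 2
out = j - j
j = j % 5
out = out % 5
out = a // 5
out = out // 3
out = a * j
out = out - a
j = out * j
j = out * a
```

out = 4-4 = 0
j = 4%5 = 4
out = 0%5 = 0
out = 3//5 = 0
out = 0//3 = 0
out = 3*4 = 12
out = 12-3 = 9
j = 9*4 = 36
j = 9*3 = 27

9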